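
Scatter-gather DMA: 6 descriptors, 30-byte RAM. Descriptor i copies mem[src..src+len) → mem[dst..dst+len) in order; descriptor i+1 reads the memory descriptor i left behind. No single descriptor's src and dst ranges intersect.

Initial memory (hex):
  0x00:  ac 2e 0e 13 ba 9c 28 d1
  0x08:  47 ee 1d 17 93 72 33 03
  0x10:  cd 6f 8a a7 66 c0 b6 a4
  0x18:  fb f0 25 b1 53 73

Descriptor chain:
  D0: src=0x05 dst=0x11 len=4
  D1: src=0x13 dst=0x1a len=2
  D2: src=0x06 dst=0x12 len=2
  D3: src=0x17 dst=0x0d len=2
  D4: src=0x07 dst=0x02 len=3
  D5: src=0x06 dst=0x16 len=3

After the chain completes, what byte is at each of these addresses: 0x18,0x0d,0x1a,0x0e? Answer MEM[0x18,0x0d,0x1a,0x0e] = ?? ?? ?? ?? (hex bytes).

MEM[0x18,0x0d,0x1a,0x0e] = 47 a4 d1 fb

[0] 0x05->0x11 len=4 : 9c 28 d1 47
[1] 0x13->0x1a len=2 : d1 47
[2] 0x06->0x12 len=2 : 28 d1
[3] 0x17->0x0d len=2 : a4 fb
[4] 0x07->0x02 len=3 : d1 47 ee
[5] 0x06->0x16 len=3 : 28 d1 47
query mem[0x18]=0x47, mem[0x0d]=0xa4, mem[0x1a]=0xd1, mem[0x0e]=0xfb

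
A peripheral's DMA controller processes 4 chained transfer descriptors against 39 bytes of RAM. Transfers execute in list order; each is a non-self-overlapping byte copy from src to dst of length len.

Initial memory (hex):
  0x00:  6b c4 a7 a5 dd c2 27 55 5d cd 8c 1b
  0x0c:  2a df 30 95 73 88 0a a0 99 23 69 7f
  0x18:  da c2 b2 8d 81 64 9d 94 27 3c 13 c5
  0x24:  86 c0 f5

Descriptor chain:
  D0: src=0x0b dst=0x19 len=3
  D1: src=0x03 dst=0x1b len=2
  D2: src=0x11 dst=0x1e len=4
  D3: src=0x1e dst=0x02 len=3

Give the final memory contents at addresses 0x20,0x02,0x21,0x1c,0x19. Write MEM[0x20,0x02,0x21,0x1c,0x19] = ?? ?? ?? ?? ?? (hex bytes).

MEM[0x20,0x02,0x21,0x1c,0x19] = a0 88 99 dd 1b

[0] 0x0b->0x19 len=3 : 1b 2a df
[1] 0x03->0x1b len=2 : a5 dd
[2] 0x11->0x1e len=4 : 88 0a a0 99
[3] 0x1e->0x02 len=3 : 88 0a a0
query mem[0x20]=0xa0, mem[0x02]=0x88, mem[0x21]=0x99, mem[0x1c]=0xdd, mem[0x19]=0x1b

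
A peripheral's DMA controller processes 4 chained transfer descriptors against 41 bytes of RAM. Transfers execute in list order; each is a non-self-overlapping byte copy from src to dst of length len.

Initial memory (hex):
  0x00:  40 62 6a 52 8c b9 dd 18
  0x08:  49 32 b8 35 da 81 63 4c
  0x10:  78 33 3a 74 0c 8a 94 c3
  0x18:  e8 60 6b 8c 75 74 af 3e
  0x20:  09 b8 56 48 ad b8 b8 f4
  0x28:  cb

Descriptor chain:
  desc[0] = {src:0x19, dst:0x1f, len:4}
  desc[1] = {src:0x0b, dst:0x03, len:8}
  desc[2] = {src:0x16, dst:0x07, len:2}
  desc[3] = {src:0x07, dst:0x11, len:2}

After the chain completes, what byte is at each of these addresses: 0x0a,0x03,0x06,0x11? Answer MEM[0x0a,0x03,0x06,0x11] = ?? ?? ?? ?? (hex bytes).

MEM[0x0a,0x03,0x06,0x11] = 3a 35 63 94

D0: mem[0x1f..0x22] <- [60 6b 8c 75]
D1: mem[0x03..0x0a] <- [35 da 81 63 4c 78 33 3a]
D2: mem[0x07..0x08] <- [94 c3]
D3: mem[0x11..0x12] <- [94 c3]
query mem[0x0a]=0x3a, mem[0x03]=0x35, mem[0x06]=0x63, mem[0x11]=0x94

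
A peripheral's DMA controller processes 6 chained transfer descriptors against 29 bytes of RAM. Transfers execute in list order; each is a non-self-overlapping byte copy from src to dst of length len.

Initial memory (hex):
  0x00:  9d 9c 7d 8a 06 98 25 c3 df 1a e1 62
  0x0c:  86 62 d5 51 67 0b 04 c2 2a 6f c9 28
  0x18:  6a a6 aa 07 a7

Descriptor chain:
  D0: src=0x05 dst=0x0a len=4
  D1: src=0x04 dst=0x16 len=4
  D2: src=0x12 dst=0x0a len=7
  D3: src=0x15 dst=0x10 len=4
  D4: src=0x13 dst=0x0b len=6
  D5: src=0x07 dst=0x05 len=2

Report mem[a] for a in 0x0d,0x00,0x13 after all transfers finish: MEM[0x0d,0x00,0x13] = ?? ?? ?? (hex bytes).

MEM[0x0d,0x00,0x13] = 6f 9d 25

[0] 0x05->0x0a len=4 : 98 25 c3 df
[1] 0x04->0x16 len=4 : 06 98 25 c3
[2] 0x12->0x0a len=7 : 04 c2 2a 6f 06 98 25
[3] 0x15->0x10 len=4 : 6f 06 98 25
[4] 0x13->0x0b len=6 : 25 2a 6f 06 98 25
[5] 0x07->0x05 len=2 : c3 df
query mem[0x0d]=0x6f, mem[0x00]=0x9d, mem[0x13]=0x25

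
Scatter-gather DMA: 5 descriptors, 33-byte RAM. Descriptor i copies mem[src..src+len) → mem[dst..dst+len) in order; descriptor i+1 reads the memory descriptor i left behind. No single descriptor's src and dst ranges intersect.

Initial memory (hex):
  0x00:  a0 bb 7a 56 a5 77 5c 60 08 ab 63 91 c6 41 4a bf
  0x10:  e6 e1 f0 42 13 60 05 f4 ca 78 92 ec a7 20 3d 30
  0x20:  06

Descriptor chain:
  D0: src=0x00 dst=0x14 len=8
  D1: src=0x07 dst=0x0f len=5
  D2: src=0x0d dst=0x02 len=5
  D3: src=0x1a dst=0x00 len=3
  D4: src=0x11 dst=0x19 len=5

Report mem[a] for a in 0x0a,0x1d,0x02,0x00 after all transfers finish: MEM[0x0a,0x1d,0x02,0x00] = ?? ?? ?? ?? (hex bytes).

MEM[0x0a,0x1d,0x02,0x00] = 63 bb a7 5c

[0] 0x00->0x14 len=8 : a0 bb 7a 56 a5 77 5c 60
[1] 0x07->0x0f len=5 : 60 08 ab 63 91
[2] 0x0d->0x02 len=5 : 41 4a 60 08 ab
[3] 0x1a->0x00 len=3 : 5c 60 a7
[4] 0x11->0x19 len=5 : ab 63 91 a0 bb
query mem[0x0a]=0x63, mem[0x1d]=0xbb, mem[0x02]=0xa7, mem[0x00]=0x5c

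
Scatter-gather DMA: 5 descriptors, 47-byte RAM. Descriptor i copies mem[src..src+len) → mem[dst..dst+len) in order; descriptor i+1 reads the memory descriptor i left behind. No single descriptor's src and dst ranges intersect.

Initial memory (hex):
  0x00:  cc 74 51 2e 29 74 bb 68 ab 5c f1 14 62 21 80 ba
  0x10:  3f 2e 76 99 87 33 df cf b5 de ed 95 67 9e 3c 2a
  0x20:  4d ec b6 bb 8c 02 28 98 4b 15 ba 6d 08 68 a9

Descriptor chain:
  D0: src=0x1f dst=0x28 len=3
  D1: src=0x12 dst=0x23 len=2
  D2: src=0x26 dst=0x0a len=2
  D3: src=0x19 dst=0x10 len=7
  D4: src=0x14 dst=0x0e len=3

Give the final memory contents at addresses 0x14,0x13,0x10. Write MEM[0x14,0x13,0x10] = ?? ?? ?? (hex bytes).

#0 dst[0x28+3] := {0x2a,0x4d,0xec}
#1 dst[0x23+2] := {0x76,0x99}
#2 dst[0x0a+2] := {0x28,0x98}
#3 dst[0x10+7] := {0xde,0xed,0x95,0x67,0x9e,0x3c,0x2a}
#4 dst[0x0e+3] := {0x9e,0x3c,0x2a}
query mem[0x14]=0x9e, mem[0x13]=0x67, mem[0x10]=0x2a

MEM[0x14,0x13,0x10] = 9e 67 2a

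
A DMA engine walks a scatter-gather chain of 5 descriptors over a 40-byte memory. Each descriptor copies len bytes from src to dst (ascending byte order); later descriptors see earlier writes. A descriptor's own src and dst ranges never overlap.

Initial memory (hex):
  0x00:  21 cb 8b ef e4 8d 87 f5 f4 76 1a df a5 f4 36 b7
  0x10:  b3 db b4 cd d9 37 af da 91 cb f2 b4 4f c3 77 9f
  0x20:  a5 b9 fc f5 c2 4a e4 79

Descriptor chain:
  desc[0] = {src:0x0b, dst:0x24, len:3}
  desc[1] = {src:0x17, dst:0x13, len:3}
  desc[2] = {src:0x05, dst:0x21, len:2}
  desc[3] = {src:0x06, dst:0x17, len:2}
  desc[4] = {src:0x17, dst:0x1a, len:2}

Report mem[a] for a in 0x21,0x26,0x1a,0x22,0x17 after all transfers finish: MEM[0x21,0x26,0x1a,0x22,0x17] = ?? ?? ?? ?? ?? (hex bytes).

MEM[0x21,0x26,0x1a,0x22,0x17] = 8d f4 87 87 87

D0: mem[0x24..0x26] <- [df a5 f4]
D1: mem[0x13..0x15] <- [da 91 cb]
D2: mem[0x21..0x22] <- [8d 87]
D3: mem[0x17..0x18] <- [87 f5]
D4: mem[0x1a..0x1b] <- [87 f5]
query mem[0x21]=0x8d, mem[0x26]=0xf4, mem[0x1a]=0x87, mem[0x22]=0x87, mem[0x17]=0x87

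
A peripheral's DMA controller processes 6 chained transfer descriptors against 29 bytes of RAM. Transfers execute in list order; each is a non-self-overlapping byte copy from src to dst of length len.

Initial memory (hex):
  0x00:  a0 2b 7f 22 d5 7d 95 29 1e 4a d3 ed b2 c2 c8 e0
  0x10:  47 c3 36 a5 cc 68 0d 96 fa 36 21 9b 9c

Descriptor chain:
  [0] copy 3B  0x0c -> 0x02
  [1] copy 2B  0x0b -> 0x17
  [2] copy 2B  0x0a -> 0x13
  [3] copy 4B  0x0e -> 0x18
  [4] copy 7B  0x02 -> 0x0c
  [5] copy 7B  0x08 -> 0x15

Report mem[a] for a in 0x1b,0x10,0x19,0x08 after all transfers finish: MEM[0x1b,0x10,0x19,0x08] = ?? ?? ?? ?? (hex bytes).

D0: mem[0x02..0x04] <- [b2 c2 c8]
D1: mem[0x17..0x18] <- [ed b2]
D2: mem[0x13..0x14] <- [d3 ed]
D3: mem[0x18..0x1b] <- [c8 e0 47 c3]
D4: mem[0x0c..0x12] <- [b2 c2 c8 7d 95 29 1e]
D5: mem[0x15..0x1b] <- [1e 4a d3 ed b2 c2 c8]
query mem[0x1b]=0xc8, mem[0x10]=0x95, mem[0x19]=0xb2, mem[0x08]=0x1e

MEM[0x1b,0x10,0x19,0x08] = c8 95 b2 1e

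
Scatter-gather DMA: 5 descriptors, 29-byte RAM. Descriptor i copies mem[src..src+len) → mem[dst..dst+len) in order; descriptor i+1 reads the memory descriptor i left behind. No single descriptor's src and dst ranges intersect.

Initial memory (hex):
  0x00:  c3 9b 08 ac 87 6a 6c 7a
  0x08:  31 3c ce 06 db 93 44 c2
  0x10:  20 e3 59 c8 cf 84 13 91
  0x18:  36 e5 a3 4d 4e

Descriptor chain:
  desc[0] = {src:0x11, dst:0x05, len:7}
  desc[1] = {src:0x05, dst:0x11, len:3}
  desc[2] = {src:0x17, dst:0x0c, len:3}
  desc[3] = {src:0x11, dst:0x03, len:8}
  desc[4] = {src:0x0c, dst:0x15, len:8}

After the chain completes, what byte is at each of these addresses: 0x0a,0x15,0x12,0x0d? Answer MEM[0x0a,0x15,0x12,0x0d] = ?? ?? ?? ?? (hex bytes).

  after D0: wrote 7B at 0x05 = e359c8cf841391
  after D1: wrote 3B at 0x11 = e359c8
  after D2: wrote 3B at 0x0c = 9136e5
  after D3: wrote 8B at 0x03 = e359c8cf84139136
  after D4: wrote 8B at 0x15 = 9136e5c220e359c8
query mem[0x0a]=0x36, mem[0x15]=0x91, mem[0x12]=0x59, mem[0x0d]=0x36

MEM[0x0a,0x15,0x12,0x0d] = 36 91 59 36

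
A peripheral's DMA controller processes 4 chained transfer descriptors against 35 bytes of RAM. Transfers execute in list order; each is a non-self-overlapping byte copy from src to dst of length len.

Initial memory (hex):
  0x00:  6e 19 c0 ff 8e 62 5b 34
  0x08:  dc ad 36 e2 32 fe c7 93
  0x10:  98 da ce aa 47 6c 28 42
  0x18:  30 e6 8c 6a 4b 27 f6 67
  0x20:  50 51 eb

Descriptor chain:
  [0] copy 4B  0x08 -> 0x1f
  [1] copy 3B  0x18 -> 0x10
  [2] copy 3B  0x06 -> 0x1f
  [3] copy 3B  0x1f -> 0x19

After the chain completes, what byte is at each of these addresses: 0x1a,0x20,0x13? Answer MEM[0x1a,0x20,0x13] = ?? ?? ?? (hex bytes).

MEM[0x1a,0x20,0x13] = 34 34 aa

[0] 0x08->0x1f len=4 : dc ad 36 e2
[1] 0x18->0x10 len=3 : 30 e6 8c
[2] 0x06->0x1f len=3 : 5b 34 dc
[3] 0x1f->0x19 len=3 : 5b 34 dc
query mem[0x1a]=0x34, mem[0x20]=0x34, mem[0x13]=0xaa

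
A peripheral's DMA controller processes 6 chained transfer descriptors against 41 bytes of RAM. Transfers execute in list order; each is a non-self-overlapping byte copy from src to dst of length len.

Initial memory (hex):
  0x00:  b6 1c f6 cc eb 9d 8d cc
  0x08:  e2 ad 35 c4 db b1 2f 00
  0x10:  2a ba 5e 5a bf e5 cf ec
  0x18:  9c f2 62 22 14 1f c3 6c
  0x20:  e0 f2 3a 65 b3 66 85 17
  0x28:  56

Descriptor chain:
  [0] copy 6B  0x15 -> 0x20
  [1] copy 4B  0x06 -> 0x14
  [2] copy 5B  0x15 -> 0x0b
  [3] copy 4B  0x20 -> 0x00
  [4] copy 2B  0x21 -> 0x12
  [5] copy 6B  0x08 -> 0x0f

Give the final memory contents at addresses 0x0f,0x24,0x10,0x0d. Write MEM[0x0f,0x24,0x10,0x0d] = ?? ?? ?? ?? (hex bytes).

D0: mem[0x20..0x25] <- [e5 cf ec 9c f2 62]
D1: mem[0x14..0x17] <- [8d cc e2 ad]
D2: mem[0x0b..0x0f] <- [cc e2 ad 9c f2]
D3: mem[0x00..0x03] <- [e5 cf ec 9c]
D4: mem[0x12..0x13] <- [cf ec]
D5: mem[0x0f..0x14] <- [e2 ad 35 cc e2 ad]
query mem[0x0f]=0xe2, mem[0x24]=0xf2, mem[0x10]=0xad, mem[0x0d]=0xad

MEM[0x0f,0x24,0x10,0x0d] = e2 f2 ad ad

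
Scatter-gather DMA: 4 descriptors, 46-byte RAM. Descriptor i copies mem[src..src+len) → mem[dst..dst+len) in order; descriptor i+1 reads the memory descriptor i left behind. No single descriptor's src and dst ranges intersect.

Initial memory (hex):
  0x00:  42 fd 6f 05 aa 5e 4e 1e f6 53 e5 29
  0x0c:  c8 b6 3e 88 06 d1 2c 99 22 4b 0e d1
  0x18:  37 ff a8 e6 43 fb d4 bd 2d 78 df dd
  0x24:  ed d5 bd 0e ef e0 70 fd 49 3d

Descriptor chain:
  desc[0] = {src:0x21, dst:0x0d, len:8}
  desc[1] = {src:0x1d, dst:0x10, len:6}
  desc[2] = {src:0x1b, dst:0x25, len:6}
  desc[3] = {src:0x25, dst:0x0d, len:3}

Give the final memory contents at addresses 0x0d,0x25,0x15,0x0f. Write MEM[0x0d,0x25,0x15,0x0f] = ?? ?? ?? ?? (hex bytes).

  after D0: wrote 8B at 0x0d = 78dfddedd5bd0eef
  after D1: wrote 6B at 0x10 = fbd4bd2d78df
  after D2: wrote 6B at 0x25 = e643fbd4bd2d
  after D3: wrote 3B at 0x0d = e643fb
query mem[0x0d]=0xe6, mem[0x25]=0xe6, mem[0x15]=0xdf, mem[0x0f]=0xfb

MEM[0x0d,0x25,0x15,0x0f] = e6 e6 df fb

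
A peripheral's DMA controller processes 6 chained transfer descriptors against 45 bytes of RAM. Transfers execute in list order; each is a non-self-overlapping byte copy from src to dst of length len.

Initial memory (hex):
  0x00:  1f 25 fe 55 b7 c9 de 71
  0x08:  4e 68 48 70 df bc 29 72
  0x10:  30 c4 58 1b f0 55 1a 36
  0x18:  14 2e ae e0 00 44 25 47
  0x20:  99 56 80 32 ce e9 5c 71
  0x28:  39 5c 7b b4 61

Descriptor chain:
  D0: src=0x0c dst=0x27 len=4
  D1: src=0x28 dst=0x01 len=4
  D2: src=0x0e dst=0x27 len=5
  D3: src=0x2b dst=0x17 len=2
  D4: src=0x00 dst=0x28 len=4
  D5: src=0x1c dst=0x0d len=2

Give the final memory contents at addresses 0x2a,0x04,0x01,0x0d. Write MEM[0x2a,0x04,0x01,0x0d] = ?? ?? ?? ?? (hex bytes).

[0] 0x0c->0x27 len=4 : df bc 29 72
[1] 0x28->0x01 len=4 : bc 29 72 b4
[2] 0x0e->0x27 len=5 : 29 72 30 c4 58
[3] 0x2b->0x17 len=2 : 58 61
[4] 0x00->0x28 len=4 : 1f bc 29 72
[5] 0x1c->0x0d len=2 : 00 44
query mem[0x2a]=0x29, mem[0x04]=0xb4, mem[0x01]=0xbc, mem[0x0d]=0x00

MEM[0x2a,0x04,0x01,0x0d] = 29 b4 bc 00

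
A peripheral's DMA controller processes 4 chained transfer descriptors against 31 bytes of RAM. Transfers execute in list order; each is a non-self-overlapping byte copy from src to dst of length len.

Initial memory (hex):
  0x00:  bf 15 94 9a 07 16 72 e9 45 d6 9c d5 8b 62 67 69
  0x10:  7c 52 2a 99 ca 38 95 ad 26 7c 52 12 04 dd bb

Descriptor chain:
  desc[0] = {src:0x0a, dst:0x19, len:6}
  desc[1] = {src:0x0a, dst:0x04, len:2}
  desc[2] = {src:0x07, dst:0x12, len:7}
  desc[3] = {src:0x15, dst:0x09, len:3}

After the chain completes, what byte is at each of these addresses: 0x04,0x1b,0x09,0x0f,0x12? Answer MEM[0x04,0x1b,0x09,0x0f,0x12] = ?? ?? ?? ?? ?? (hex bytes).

MEM[0x04,0x1b,0x09,0x0f,0x12] = 9c 8b 9c 69 e9

D0: mem[0x19..0x1e] <- [9c d5 8b 62 67 69]
D1: mem[0x04..0x05] <- [9c d5]
D2: mem[0x12..0x18] <- [e9 45 d6 9c d5 8b 62]
D3: mem[0x09..0x0b] <- [9c d5 8b]
query mem[0x04]=0x9c, mem[0x1b]=0x8b, mem[0x09]=0x9c, mem[0x0f]=0x69, mem[0x12]=0xe9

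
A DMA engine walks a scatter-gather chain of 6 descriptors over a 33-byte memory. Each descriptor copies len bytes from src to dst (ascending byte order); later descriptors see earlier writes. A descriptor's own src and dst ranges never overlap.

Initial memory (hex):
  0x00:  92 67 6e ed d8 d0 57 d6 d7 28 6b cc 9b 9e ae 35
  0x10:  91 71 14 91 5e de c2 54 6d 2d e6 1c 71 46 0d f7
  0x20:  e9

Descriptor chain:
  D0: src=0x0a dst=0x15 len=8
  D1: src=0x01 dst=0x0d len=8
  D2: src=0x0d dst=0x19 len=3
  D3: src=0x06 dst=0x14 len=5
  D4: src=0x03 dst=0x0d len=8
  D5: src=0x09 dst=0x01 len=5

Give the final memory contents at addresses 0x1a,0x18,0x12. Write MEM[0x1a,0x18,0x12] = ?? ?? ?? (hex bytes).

MEM[0x1a,0x18,0x12] = 6e 6b d7

#0 dst[0x15+8] := {0x6b,0xcc,0x9b,0x9e,0xae,0x35,0x91,0x71}
#1 dst[0x0d+8] := {0x67,0x6e,0xed,0xd8,0xd0,0x57,0xd6,0xd7}
#2 dst[0x19+3] := {0x67,0x6e,0xed}
#3 dst[0x14+5] := {0x57,0xd6,0xd7,0x28,0x6b}
#4 dst[0x0d+8] := {0xed,0xd8,0xd0,0x57,0xd6,0xd7,0x28,0x6b}
#5 dst[0x01+5] := {0x28,0x6b,0xcc,0x9b,0xed}
query mem[0x1a]=0x6e, mem[0x18]=0x6b, mem[0x12]=0xd7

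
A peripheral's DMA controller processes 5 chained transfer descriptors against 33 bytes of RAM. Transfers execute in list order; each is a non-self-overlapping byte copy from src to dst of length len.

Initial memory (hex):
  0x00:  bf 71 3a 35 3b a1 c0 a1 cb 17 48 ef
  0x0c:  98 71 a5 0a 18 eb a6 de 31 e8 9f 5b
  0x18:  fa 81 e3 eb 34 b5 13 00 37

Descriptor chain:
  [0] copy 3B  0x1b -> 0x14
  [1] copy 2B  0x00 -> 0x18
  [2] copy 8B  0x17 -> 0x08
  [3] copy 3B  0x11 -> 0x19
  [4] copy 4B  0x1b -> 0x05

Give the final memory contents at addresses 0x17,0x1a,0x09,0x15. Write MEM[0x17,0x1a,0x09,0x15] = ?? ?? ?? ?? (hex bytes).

MEM[0x17,0x1a,0x09,0x15] = 5b a6 bf 34

[0] 0x1b->0x14 len=3 : eb 34 b5
[1] 0x00->0x18 len=2 : bf 71
[2] 0x17->0x08 len=8 : 5b bf 71 e3 eb 34 b5 13
[3] 0x11->0x19 len=3 : eb a6 de
[4] 0x1b->0x05 len=4 : de 34 b5 13
query mem[0x17]=0x5b, mem[0x1a]=0xa6, mem[0x09]=0xbf, mem[0x15]=0x34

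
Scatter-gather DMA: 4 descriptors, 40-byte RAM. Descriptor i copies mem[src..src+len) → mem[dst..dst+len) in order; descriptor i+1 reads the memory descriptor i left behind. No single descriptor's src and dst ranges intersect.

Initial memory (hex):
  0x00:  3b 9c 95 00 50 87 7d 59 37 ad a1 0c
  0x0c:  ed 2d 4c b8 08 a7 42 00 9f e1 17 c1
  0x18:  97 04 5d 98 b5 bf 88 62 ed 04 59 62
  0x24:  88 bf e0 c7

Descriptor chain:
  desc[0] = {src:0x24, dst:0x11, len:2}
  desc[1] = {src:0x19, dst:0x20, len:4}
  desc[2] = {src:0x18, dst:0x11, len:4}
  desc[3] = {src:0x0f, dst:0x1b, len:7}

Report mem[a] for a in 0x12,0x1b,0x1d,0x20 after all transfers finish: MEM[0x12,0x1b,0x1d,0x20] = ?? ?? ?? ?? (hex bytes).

MEM[0x12,0x1b,0x1d,0x20] = 04 b8 97 98

D0: mem[0x11..0x12] <- [88 bf]
D1: mem[0x20..0x23] <- [04 5d 98 b5]
D2: mem[0x11..0x14] <- [97 04 5d 98]
D3: mem[0x1b..0x21] <- [b8 08 97 04 5d 98 e1]
query mem[0x12]=0x04, mem[0x1b]=0xb8, mem[0x1d]=0x97, mem[0x20]=0x98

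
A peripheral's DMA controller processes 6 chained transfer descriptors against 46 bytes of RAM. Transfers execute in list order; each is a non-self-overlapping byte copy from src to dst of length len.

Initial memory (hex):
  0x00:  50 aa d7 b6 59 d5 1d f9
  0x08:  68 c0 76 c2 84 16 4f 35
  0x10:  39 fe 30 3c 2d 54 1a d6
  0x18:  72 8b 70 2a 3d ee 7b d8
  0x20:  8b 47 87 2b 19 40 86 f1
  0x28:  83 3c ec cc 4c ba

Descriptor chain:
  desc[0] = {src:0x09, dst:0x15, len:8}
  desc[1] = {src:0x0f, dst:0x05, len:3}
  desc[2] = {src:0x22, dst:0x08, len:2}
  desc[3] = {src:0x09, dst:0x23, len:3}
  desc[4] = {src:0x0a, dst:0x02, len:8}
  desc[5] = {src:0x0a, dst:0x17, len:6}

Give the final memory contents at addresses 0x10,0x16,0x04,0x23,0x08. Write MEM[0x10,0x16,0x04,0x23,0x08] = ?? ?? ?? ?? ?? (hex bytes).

D0: mem[0x15..0x1c] <- [c0 76 c2 84 16 4f 35 39]
D1: mem[0x05..0x07] <- [35 39 fe]
D2: mem[0x08..0x09] <- [87 2b]
D3: mem[0x23..0x25] <- [2b 76 c2]
D4: mem[0x02..0x09] <- [76 c2 84 16 4f 35 39 fe]
D5: mem[0x17..0x1c] <- [76 c2 84 16 4f 35]
query mem[0x10]=0x39, mem[0x16]=0x76, mem[0x04]=0x84, mem[0x23]=0x2b, mem[0x08]=0x39

MEM[0x10,0x16,0x04,0x23,0x08] = 39 76 84 2b 39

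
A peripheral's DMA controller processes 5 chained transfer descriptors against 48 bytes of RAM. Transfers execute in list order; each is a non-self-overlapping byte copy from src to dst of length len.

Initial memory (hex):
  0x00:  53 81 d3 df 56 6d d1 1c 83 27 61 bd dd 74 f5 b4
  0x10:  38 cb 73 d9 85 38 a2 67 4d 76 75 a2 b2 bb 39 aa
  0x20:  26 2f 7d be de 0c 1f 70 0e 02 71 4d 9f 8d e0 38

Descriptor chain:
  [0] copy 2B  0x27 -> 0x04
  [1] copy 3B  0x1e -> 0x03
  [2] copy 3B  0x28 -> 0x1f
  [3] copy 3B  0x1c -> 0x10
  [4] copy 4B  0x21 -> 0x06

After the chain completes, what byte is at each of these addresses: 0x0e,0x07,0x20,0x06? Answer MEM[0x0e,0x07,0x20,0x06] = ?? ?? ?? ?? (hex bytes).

[0] 0x27->0x04 len=2 : 70 0e
[1] 0x1e->0x03 len=3 : 39 aa 26
[2] 0x28->0x1f len=3 : 0e 02 71
[3] 0x1c->0x10 len=3 : b2 bb 39
[4] 0x21->0x06 len=4 : 71 7d be de
query mem[0x0e]=0xf5, mem[0x07]=0x7d, mem[0x20]=0x02, mem[0x06]=0x71

MEM[0x0e,0x07,0x20,0x06] = f5 7d 02 71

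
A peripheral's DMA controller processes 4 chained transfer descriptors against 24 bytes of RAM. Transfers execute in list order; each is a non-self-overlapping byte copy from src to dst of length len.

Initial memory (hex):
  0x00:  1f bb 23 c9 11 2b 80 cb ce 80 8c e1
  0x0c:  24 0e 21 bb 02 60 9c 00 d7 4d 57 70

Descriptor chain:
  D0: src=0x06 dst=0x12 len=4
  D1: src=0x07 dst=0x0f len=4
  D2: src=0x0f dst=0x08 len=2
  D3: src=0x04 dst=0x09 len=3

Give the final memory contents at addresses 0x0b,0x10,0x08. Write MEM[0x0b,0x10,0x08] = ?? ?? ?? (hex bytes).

  after D0: wrote 4B at 0x12 = 80cbce80
  after D1: wrote 4B at 0x0f = cbce808c
  after D2: wrote 2B at 0x08 = cbce
  after D3: wrote 3B at 0x09 = 112b80
query mem[0x0b]=0x80, mem[0x10]=0xce, mem[0x08]=0xcb

MEM[0x0b,0x10,0x08] = 80 ce cb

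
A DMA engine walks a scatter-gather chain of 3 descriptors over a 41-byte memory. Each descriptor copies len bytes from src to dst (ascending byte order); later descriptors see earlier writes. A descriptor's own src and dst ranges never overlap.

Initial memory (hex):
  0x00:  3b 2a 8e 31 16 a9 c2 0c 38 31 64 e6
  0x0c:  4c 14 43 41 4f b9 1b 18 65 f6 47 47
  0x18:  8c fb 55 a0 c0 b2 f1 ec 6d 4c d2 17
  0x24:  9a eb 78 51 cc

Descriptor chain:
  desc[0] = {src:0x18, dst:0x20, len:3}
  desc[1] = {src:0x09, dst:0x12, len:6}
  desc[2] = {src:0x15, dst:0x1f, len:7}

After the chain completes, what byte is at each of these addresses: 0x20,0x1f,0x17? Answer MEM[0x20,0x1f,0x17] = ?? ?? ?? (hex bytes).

MEM[0x20,0x1f,0x17] = 14 4c 43

#0 dst[0x20+3] := {0x8c,0xfb,0x55}
#1 dst[0x12+6] := {0x31,0x64,0xe6,0x4c,0x14,0x43}
#2 dst[0x1f+7] := {0x4c,0x14,0x43,0x8c,0xfb,0x55,0xa0}
query mem[0x20]=0x14, mem[0x1f]=0x4c, mem[0x17]=0x43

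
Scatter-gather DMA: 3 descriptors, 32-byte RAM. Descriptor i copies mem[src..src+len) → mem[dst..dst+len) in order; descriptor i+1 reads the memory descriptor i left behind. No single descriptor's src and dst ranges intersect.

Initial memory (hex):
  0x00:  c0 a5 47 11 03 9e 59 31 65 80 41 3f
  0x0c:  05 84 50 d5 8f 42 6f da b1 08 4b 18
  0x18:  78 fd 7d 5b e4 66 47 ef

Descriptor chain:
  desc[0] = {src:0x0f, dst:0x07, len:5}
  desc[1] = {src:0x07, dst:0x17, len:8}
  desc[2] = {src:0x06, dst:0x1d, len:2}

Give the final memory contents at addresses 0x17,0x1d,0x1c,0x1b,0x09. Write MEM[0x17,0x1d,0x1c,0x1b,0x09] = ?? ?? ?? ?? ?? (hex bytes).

MEM[0x17,0x1d,0x1c,0x1b,0x09] = d5 59 05 da 42

D0: mem[0x07..0x0b] <- [d5 8f 42 6f da]
D1: mem[0x17..0x1e] <- [d5 8f 42 6f da 05 84 50]
D2: mem[0x1d..0x1e] <- [59 d5]
query mem[0x17]=0xd5, mem[0x1d]=0x59, mem[0x1c]=0x05, mem[0x1b]=0xda, mem[0x09]=0x42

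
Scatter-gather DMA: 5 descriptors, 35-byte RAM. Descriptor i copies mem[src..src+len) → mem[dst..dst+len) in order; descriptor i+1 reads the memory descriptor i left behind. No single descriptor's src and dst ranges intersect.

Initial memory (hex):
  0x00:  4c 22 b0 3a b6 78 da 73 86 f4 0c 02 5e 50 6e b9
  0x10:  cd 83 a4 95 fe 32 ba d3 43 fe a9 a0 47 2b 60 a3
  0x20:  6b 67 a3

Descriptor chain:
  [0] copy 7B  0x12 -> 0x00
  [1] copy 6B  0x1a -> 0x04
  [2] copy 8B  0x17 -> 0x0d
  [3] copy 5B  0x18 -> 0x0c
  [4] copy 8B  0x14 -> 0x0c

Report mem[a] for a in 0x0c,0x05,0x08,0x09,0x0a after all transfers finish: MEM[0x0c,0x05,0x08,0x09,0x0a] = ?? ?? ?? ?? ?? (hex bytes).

MEM[0x0c,0x05,0x08,0x09,0x0a] = 60 a0 60 a3 0c

[0] 0x12->0x00 len=7 : a4 95 fe 32 ba d3 43
[1] 0x1a->0x04 len=6 : a9 a0 47 2b 60 a3
[2] 0x17->0x0d len=8 : d3 43 fe a9 a0 47 2b 60
[3] 0x18->0x0c len=5 : 43 fe a9 a0 47
[4] 0x14->0x0c len=8 : 60 32 ba d3 43 fe a9 a0
query mem[0x0c]=0x60, mem[0x05]=0xa0, mem[0x08]=0x60, mem[0x09]=0xa3, mem[0x0a]=0x0c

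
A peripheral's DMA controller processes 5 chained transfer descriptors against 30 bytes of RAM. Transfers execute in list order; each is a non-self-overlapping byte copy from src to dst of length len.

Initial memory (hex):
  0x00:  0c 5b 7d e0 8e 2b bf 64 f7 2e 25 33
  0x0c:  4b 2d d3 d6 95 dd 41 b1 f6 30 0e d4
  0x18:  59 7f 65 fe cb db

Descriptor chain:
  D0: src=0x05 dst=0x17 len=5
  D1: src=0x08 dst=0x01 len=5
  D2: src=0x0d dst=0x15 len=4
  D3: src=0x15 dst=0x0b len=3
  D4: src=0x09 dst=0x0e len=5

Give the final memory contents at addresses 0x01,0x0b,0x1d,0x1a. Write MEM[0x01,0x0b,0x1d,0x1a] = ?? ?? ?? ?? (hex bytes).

MEM[0x01,0x0b,0x1d,0x1a] = f7 2d db f7

  after D0: wrote 5B at 0x17 = 2bbf64f72e
  after D1: wrote 5B at 0x01 = f72e25334b
  after D2: wrote 4B at 0x15 = 2dd3d695
  after D3: wrote 3B at 0x0b = 2dd3d6
  after D4: wrote 5B at 0x0e = 2e252dd3d6
query mem[0x01]=0xf7, mem[0x0b]=0x2d, mem[0x1d]=0xdb, mem[0x1a]=0xf7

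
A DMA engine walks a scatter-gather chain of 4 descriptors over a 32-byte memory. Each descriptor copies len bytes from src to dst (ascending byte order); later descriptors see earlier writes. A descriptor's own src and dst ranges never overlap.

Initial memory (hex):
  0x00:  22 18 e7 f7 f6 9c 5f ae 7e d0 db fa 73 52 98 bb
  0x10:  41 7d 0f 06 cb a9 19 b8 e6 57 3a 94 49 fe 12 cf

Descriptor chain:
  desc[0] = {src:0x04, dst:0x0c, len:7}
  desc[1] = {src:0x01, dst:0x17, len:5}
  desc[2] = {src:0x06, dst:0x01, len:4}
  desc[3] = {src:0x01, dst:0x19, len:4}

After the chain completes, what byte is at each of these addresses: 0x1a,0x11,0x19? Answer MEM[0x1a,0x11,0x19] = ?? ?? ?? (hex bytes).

[0] 0x04->0x0c len=7 : f6 9c 5f ae 7e d0 db
[1] 0x01->0x17 len=5 : 18 e7 f7 f6 9c
[2] 0x06->0x01 len=4 : 5f ae 7e d0
[3] 0x01->0x19 len=4 : 5f ae 7e d0
query mem[0x1a]=0xae, mem[0x11]=0xd0, mem[0x19]=0x5f

MEM[0x1a,0x11,0x19] = ae d0 5f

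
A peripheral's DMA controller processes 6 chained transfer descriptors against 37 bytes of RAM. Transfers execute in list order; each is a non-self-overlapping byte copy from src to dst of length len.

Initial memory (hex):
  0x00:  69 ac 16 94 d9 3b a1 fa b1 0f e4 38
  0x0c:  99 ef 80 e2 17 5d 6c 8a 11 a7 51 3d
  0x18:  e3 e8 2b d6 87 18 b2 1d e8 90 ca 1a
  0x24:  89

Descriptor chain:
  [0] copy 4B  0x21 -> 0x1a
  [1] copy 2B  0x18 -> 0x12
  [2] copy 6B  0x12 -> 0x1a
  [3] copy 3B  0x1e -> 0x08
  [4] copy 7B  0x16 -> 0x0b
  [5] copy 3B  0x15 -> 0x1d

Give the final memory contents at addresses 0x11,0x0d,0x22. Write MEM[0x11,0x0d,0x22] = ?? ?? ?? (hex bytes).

MEM[0x11,0x0d,0x22] = 11 e3 ca

D0: mem[0x1a..0x1d] <- [90 ca 1a 89]
D1: mem[0x12..0x13] <- [e3 e8]
D2: mem[0x1a..0x1f] <- [e3 e8 11 a7 51 3d]
D3: mem[0x08..0x0a] <- [51 3d e8]
D4: mem[0x0b..0x11] <- [51 3d e3 e8 e3 e8 11]
D5: mem[0x1d..0x1f] <- [a7 51 3d]
query mem[0x11]=0x11, mem[0x0d]=0xe3, mem[0x22]=0xca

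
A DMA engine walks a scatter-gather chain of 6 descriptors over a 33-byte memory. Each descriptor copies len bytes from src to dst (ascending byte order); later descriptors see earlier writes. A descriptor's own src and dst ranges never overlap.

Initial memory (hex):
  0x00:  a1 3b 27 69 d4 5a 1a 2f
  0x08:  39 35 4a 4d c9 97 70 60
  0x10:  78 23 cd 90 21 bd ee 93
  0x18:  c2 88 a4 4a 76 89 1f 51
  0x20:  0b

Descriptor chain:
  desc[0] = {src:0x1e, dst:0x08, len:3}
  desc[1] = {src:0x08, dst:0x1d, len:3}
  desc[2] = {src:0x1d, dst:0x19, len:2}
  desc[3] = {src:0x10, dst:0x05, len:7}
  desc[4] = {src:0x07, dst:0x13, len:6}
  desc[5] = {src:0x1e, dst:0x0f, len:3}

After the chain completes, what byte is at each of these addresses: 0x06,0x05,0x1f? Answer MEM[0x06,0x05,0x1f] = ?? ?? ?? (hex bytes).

  after D0: wrote 3B at 0x08 = 1f510b
  after D1: wrote 3B at 0x1d = 1f510b
  after D2: wrote 2B at 0x19 = 1f51
  after D3: wrote 7B at 0x05 = 7823cd9021bdee
  after D4: wrote 6B at 0x13 = cd9021bdeec9
  after D5: wrote 3B at 0x0f = 510b0b
query mem[0x06]=0x23, mem[0x05]=0x78, mem[0x1f]=0x0b

MEM[0x06,0x05,0x1f] = 23 78 0b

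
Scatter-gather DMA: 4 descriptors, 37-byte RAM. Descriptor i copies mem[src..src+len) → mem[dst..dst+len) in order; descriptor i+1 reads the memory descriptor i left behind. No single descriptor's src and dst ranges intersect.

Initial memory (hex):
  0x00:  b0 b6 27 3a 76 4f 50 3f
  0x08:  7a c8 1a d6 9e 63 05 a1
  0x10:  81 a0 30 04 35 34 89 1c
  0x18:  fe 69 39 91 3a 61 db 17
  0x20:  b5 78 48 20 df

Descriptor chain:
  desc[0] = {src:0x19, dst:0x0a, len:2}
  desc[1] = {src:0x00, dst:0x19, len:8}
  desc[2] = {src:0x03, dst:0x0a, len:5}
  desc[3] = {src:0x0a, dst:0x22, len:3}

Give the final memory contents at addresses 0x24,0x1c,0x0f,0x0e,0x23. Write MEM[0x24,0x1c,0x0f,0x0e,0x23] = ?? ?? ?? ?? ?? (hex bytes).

MEM[0x24,0x1c,0x0f,0x0e,0x23] = 4f 3a a1 3f 76

D0: mem[0x0a..0x0b] <- [69 39]
D1: mem[0x19..0x20] <- [b0 b6 27 3a 76 4f 50 3f]
D2: mem[0x0a..0x0e] <- [3a 76 4f 50 3f]
D3: mem[0x22..0x24] <- [3a 76 4f]
query mem[0x24]=0x4f, mem[0x1c]=0x3a, mem[0x0f]=0xa1, mem[0x0e]=0x3f, mem[0x23]=0x76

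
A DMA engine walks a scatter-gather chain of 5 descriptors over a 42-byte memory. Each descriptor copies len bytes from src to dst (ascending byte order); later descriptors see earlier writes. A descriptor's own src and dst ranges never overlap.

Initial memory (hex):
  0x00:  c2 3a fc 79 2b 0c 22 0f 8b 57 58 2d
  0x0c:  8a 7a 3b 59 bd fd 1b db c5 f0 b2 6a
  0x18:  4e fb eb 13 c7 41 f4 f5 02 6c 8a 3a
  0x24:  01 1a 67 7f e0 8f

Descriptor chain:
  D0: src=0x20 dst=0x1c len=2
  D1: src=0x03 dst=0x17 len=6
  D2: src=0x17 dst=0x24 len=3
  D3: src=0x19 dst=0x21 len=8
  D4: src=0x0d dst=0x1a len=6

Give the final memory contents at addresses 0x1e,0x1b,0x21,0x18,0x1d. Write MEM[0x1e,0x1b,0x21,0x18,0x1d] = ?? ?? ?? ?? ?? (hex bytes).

[0] 0x20->0x1c len=2 : 02 6c
[1] 0x03->0x17 len=6 : 79 2b 0c 22 0f 8b
[2] 0x17->0x24 len=3 : 79 2b 0c
[3] 0x19->0x21 len=8 : 0c 22 0f 8b 6c f4 f5 02
[4] 0x0d->0x1a len=6 : 7a 3b 59 bd fd 1b
query mem[0x1e]=0xfd, mem[0x1b]=0x3b, mem[0x21]=0x0c, mem[0x18]=0x2b, mem[0x1d]=0xbd

MEM[0x1e,0x1b,0x21,0x18,0x1d] = fd 3b 0c 2b bd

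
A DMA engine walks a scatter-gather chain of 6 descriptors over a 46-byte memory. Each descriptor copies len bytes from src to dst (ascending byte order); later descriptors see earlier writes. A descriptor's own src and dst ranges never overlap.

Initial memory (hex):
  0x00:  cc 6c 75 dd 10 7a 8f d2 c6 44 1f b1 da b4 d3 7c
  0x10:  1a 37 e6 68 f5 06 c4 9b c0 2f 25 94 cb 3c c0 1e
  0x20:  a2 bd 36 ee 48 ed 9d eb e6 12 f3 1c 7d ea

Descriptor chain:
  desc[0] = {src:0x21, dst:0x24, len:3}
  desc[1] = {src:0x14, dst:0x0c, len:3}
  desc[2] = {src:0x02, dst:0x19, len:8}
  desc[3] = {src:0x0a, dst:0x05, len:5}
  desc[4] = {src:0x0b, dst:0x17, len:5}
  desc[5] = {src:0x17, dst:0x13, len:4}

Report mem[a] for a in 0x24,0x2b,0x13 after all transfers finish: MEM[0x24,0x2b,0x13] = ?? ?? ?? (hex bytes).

  after D0: wrote 3B at 0x24 = bd36ee
  after D1: wrote 3B at 0x0c = f506c4
  after D2: wrote 8B at 0x19 = 75dd107a8fd2c644
  after D3: wrote 5B at 0x05 = 1fb1f506c4
  after D4: wrote 5B at 0x17 = b1f506c47c
  after D5: wrote 4B at 0x13 = b1f506c4
query mem[0x24]=0xbd, mem[0x2b]=0x1c, mem[0x13]=0xb1

MEM[0x24,0x2b,0x13] = bd 1c b1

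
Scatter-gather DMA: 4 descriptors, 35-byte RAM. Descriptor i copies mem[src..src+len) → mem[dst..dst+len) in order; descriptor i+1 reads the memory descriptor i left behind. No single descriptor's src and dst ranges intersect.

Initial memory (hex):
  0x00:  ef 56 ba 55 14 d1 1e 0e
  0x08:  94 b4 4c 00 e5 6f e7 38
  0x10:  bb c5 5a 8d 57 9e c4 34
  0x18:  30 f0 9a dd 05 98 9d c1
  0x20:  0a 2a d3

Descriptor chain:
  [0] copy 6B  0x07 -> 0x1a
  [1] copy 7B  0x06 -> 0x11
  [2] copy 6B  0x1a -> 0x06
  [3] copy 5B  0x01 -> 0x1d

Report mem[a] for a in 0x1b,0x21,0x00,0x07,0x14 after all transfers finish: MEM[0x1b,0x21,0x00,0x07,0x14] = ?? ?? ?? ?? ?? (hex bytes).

D0: mem[0x1a..0x1f] <- [0e 94 b4 4c 00 e5]
D1: mem[0x11..0x17] <- [1e 0e 94 b4 4c 00 e5]
D2: mem[0x06..0x0b] <- [0e 94 b4 4c 00 e5]
D3: mem[0x1d..0x21] <- [56 ba 55 14 d1]
query mem[0x1b]=0x94, mem[0x21]=0xd1, mem[0x00]=0xef, mem[0x07]=0x94, mem[0x14]=0xb4

MEM[0x1b,0x21,0x00,0x07,0x14] = 94 d1 ef 94 b4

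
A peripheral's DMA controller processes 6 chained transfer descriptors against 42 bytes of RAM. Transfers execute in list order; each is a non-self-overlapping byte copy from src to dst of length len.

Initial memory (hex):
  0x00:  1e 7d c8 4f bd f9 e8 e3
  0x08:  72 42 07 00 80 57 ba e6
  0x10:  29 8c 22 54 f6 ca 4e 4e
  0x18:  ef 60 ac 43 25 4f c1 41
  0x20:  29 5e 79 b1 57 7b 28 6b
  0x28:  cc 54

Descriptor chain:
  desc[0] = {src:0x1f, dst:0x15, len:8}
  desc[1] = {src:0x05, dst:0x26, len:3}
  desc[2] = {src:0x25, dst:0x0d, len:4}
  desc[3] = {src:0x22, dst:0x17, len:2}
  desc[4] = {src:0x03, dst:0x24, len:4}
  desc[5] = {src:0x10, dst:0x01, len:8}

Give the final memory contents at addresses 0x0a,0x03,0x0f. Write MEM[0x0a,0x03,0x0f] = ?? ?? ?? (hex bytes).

[0] 0x1f->0x15 len=8 : 41 29 5e 79 b1 57 7b 28
[1] 0x05->0x26 len=3 : f9 e8 e3
[2] 0x25->0x0d len=4 : 7b f9 e8 e3
[3] 0x22->0x17 len=2 : 79 b1
[4] 0x03->0x24 len=4 : 4f bd f9 e8
[5] 0x10->0x01 len=8 : e3 8c 22 54 f6 41 29 79
query mem[0x0a]=0x07, mem[0x03]=0x22, mem[0x0f]=0xe8

MEM[0x0a,0x03,0x0f] = 07 22 e8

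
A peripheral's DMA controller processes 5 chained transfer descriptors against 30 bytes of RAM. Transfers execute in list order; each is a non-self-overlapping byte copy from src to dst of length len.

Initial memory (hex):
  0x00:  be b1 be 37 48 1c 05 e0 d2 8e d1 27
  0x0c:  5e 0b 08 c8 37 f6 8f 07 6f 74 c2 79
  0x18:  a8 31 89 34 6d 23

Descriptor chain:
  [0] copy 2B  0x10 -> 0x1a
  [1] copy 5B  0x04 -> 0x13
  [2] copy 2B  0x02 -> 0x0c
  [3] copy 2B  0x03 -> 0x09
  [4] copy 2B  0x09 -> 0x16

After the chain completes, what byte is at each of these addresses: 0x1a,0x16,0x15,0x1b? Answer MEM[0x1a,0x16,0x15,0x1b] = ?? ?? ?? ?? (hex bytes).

MEM[0x1a,0x16,0x15,0x1b] = 37 37 05 f6

  after D0: wrote 2B at 0x1a = 37f6
  after D1: wrote 5B at 0x13 = 481c05e0d2
  after D2: wrote 2B at 0x0c = be37
  after D3: wrote 2B at 0x09 = 3748
  after D4: wrote 2B at 0x16 = 3748
query mem[0x1a]=0x37, mem[0x16]=0x37, mem[0x15]=0x05, mem[0x1b]=0xf6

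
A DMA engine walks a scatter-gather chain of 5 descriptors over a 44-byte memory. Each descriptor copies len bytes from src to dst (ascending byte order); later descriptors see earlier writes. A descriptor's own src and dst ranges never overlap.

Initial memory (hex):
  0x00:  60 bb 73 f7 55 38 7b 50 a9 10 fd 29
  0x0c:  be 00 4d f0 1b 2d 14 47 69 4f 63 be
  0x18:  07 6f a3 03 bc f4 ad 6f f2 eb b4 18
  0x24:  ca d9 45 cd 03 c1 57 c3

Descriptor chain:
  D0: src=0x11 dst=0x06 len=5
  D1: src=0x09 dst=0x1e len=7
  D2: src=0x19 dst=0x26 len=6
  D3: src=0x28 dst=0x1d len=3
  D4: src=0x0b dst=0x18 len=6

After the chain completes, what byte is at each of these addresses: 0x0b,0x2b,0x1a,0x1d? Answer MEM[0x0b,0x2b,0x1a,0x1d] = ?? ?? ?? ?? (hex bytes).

MEM[0x0b,0x2b,0x1a,0x1d] = 29 69 00 1b

D0: mem[0x06..0x0a] <- [2d 14 47 69 4f]
D1: mem[0x1e..0x24] <- [69 4f 29 be 00 4d f0]
D2: mem[0x26..0x2b] <- [6f a3 03 bc f4 69]
D3: mem[0x1d..0x1f] <- [03 bc f4]
D4: mem[0x18..0x1d] <- [29 be 00 4d f0 1b]
query mem[0x0b]=0x29, mem[0x2b]=0x69, mem[0x1a]=0x00, mem[0x1d]=0x1b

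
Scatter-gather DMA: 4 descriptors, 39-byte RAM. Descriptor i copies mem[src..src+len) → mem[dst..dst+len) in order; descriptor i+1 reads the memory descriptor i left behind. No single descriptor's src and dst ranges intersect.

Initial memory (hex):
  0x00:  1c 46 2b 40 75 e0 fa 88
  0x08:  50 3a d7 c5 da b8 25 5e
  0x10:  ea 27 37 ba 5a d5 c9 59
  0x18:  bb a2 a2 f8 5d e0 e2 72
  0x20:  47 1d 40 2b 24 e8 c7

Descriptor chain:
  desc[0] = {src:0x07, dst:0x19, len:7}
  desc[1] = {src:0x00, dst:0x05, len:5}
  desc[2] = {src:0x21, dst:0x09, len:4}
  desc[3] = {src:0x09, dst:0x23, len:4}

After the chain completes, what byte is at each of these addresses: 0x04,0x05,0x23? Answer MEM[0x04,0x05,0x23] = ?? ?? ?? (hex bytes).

MEM[0x04,0x05,0x23] = 75 1c 1d

  after D0: wrote 7B at 0x19 = 88503ad7c5dab8
  after D1: wrote 5B at 0x05 = 1c462b4075
  after D2: wrote 4B at 0x09 = 1d402b24
  after D3: wrote 4B at 0x23 = 1d402b24
query mem[0x04]=0x75, mem[0x05]=0x1c, mem[0x23]=0x1d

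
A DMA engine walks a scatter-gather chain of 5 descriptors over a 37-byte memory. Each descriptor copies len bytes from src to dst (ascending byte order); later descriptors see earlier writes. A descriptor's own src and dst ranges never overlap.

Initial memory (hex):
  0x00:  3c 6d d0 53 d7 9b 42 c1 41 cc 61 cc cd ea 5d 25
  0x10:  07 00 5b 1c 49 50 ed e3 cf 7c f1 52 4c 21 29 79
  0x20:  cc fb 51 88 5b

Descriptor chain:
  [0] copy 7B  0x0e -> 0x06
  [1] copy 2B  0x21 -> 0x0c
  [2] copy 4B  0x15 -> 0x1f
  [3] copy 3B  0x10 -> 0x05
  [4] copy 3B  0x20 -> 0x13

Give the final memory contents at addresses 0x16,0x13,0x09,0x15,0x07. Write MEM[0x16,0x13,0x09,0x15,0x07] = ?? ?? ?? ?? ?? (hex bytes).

MEM[0x16,0x13,0x09,0x15,0x07] = ed ed 00 cf 5b

[0] 0x0e->0x06 len=7 : 5d 25 07 00 5b 1c 49
[1] 0x21->0x0c len=2 : fb 51
[2] 0x15->0x1f len=4 : 50 ed e3 cf
[3] 0x10->0x05 len=3 : 07 00 5b
[4] 0x20->0x13 len=3 : ed e3 cf
query mem[0x16]=0xed, mem[0x13]=0xed, mem[0x09]=0x00, mem[0x15]=0xcf, mem[0x07]=0x5b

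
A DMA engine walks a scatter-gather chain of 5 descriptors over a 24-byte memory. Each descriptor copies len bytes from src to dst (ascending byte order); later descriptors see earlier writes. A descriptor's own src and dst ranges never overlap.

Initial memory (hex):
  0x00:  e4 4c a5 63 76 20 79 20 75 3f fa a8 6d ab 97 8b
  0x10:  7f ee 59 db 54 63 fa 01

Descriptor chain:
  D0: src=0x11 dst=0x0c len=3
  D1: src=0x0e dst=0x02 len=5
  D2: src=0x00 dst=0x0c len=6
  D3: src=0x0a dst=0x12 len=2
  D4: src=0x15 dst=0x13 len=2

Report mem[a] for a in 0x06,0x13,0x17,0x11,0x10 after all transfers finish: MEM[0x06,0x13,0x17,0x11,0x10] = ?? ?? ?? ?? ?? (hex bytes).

MEM[0x06,0x13,0x17,0x11,0x10] = 59 63 01 ee 7f

  after D0: wrote 3B at 0x0c = ee59db
  after D1: wrote 5B at 0x02 = db8b7fee59
  after D2: wrote 6B at 0x0c = e44cdb8b7fee
  after D3: wrote 2B at 0x12 = faa8
  after D4: wrote 2B at 0x13 = 63fa
query mem[0x06]=0x59, mem[0x13]=0x63, mem[0x17]=0x01, mem[0x11]=0xee, mem[0x10]=0x7f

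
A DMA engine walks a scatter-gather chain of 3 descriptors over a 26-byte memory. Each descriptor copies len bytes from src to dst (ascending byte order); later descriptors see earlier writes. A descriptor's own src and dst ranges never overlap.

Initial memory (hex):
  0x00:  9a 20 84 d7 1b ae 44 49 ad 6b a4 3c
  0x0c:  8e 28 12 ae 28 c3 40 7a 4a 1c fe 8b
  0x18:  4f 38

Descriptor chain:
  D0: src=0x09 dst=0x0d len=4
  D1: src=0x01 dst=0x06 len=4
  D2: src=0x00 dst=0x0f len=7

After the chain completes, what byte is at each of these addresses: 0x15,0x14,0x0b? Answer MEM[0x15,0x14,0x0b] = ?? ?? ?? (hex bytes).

MEM[0x15,0x14,0x0b] = 20 ae 3c

#0 dst[0x0d+4] := {0x6b,0xa4,0x3c,0x8e}
#1 dst[0x06+4] := {0x20,0x84,0xd7,0x1b}
#2 dst[0x0f+7] := {0x9a,0x20,0x84,0xd7,0x1b,0xae,0x20}
query mem[0x15]=0x20, mem[0x14]=0xae, mem[0x0b]=0x3c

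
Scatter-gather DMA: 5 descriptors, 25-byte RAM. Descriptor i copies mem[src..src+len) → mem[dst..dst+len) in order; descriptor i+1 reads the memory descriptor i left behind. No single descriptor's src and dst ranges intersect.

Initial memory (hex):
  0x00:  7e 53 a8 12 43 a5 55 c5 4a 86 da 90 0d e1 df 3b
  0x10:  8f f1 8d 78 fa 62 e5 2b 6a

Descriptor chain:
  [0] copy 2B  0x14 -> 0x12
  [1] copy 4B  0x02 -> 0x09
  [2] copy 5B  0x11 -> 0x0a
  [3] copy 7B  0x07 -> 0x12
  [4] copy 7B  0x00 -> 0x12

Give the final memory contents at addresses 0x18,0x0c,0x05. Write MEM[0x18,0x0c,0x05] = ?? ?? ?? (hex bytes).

[0] 0x14->0x12 len=2 : fa 62
[1] 0x02->0x09 len=4 : a8 12 43 a5
[2] 0x11->0x0a len=5 : f1 fa 62 fa 62
[3] 0x07->0x12 len=7 : c5 4a a8 f1 fa 62 fa
[4] 0x00->0x12 len=7 : 7e 53 a8 12 43 a5 55
query mem[0x18]=0x55, mem[0x0c]=0x62, mem[0x05]=0xa5

MEM[0x18,0x0c,0x05] = 55 62 a5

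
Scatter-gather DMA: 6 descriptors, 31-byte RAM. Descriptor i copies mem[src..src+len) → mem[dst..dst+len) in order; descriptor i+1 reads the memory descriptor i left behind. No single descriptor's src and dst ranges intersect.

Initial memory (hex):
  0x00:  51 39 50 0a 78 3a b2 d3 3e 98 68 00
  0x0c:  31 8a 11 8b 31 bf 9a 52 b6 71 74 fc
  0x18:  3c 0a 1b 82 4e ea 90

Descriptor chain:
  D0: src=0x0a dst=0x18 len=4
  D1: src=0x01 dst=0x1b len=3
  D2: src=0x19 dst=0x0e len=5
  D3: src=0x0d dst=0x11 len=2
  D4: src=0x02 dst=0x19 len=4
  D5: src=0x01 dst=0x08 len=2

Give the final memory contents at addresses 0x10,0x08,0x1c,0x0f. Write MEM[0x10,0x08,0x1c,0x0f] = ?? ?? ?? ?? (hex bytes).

  after D0: wrote 4B at 0x18 = 6800318a
  after D1: wrote 3B at 0x1b = 39500a
  after D2: wrote 5B at 0x0e = 003139500a
  after D3: wrote 2B at 0x11 = 8a00
  after D4: wrote 4B at 0x19 = 500a783a
  after D5: wrote 2B at 0x08 = 3950
query mem[0x10]=0x39, mem[0x08]=0x39, mem[0x1c]=0x3a, mem[0x0f]=0x31

MEM[0x10,0x08,0x1c,0x0f] = 39 39 3a 31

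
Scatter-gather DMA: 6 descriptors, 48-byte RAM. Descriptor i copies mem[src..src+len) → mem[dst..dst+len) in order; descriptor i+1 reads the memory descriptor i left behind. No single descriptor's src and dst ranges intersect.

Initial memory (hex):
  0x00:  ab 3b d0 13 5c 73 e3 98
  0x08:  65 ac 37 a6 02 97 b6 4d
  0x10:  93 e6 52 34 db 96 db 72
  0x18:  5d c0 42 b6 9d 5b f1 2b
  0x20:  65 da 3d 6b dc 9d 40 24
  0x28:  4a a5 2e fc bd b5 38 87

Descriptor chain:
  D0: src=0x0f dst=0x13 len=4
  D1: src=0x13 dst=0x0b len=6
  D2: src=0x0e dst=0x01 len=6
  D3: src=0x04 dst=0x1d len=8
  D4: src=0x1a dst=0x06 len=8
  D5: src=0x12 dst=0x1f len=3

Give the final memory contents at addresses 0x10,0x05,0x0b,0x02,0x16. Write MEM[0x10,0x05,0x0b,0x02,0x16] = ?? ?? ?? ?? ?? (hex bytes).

[0] 0x0f->0x13 len=4 : 4d 93 e6 52
[1] 0x13->0x0b len=6 : 4d 93 e6 52 72 5d
[2] 0x0e->0x01 len=6 : 52 72 5d e6 52 4d
[3] 0x04->0x1d len=8 : e6 52 4d 98 65 ac 37 4d
[4] 0x1a->0x06 len=8 : 42 b6 9d e6 52 4d 98 65
[5] 0x12->0x1f len=3 : 52 4d 93
query mem[0x10]=0x5d, mem[0x05]=0x52, mem[0x0b]=0x4d, mem[0x02]=0x72, mem[0x16]=0x52

MEM[0x10,0x05,0x0b,0x02,0x16] = 5d 52 4d 72 52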